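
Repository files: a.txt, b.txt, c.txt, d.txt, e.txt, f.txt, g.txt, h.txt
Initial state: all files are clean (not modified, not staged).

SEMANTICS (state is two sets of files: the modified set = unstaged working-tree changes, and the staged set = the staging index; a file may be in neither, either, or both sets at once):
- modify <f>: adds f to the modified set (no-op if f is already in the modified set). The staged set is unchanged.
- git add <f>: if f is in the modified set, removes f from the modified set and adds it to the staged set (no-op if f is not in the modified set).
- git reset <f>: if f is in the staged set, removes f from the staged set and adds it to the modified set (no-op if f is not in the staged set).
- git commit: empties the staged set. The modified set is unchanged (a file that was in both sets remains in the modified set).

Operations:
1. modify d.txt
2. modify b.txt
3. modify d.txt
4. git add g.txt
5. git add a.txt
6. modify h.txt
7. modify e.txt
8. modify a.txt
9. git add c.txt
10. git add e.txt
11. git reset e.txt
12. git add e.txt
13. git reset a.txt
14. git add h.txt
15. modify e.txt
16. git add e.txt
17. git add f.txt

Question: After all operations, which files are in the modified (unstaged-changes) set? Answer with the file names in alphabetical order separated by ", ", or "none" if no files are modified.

Answer: a.txt, b.txt, d.txt

Derivation:
After op 1 (modify d.txt): modified={d.txt} staged={none}
After op 2 (modify b.txt): modified={b.txt, d.txt} staged={none}
After op 3 (modify d.txt): modified={b.txt, d.txt} staged={none}
After op 4 (git add g.txt): modified={b.txt, d.txt} staged={none}
After op 5 (git add a.txt): modified={b.txt, d.txt} staged={none}
After op 6 (modify h.txt): modified={b.txt, d.txt, h.txt} staged={none}
After op 7 (modify e.txt): modified={b.txt, d.txt, e.txt, h.txt} staged={none}
After op 8 (modify a.txt): modified={a.txt, b.txt, d.txt, e.txt, h.txt} staged={none}
After op 9 (git add c.txt): modified={a.txt, b.txt, d.txt, e.txt, h.txt} staged={none}
After op 10 (git add e.txt): modified={a.txt, b.txt, d.txt, h.txt} staged={e.txt}
After op 11 (git reset e.txt): modified={a.txt, b.txt, d.txt, e.txt, h.txt} staged={none}
After op 12 (git add e.txt): modified={a.txt, b.txt, d.txt, h.txt} staged={e.txt}
After op 13 (git reset a.txt): modified={a.txt, b.txt, d.txt, h.txt} staged={e.txt}
After op 14 (git add h.txt): modified={a.txt, b.txt, d.txt} staged={e.txt, h.txt}
After op 15 (modify e.txt): modified={a.txt, b.txt, d.txt, e.txt} staged={e.txt, h.txt}
After op 16 (git add e.txt): modified={a.txt, b.txt, d.txt} staged={e.txt, h.txt}
After op 17 (git add f.txt): modified={a.txt, b.txt, d.txt} staged={e.txt, h.txt}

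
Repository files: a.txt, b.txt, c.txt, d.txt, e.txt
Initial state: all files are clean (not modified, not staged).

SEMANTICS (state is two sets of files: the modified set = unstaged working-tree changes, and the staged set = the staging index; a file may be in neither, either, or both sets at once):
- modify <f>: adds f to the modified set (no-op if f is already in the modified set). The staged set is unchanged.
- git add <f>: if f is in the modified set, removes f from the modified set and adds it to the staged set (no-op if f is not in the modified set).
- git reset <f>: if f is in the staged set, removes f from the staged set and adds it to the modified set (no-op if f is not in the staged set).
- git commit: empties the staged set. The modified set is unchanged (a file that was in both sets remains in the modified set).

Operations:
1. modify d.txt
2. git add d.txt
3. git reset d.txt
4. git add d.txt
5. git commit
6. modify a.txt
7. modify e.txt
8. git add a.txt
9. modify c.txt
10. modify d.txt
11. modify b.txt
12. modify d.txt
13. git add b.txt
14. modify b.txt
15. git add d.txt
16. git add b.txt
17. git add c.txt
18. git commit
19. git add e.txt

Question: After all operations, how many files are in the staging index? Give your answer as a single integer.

After op 1 (modify d.txt): modified={d.txt} staged={none}
After op 2 (git add d.txt): modified={none} staged={d.txt}
After op 3 (git reset d.txt): modified={d.txt} staged={none}
After op 4 (git add d.txt): modified={none} staged={d.txt}
After op 5 (git commit): modified={none} staged={none}
After op 6 (modify a.txt): modified={a.txt} staged={none}
After op 7 (modify e.txt): modified={a.txt, e.txt} staged={none}
After op 8 (git add a.txt): modified={e.txt} staged={a.txt}
After op 9 (modify c.txt): modified={c.txt, e.txt} staged={a.txt}
After op 10 (modify d.txt): modified={c.txt, d.txt, e.txt} staged={a.txt}
After op 11 (modify b.txt): modified={b.txt, c.txt, d.txt, e.txt} staged={a.txt}
After op 12 (modify d.txt): modified={b.txt, c.txt, d.txt, e.txt} staged={a.txt}
After op 13 (git add b.txt): modified={c.txt, d.txt, e.txt} staged={a.txt, b.txt}
After op 14 (modify b.txt): modified={b.txt, c.txt, d.txt, e.txt} staged={a.txt, b.txt}
After op 15 (git add d.txt): modified={b.txt, c.txt, e.txt} staged={a.txt, b.txt, d.txt}
After op 16 (git add b.txt): modified={c.txt, e.txt} staged={a.txt, b.txt, d.txt}
After op 17 (git add c.txt): modified={e.txt} staged={a.txt, b.txt, c.txt, d.txt}
After op 18 (git commit): modified={e.txt} staged={none}
After op 19 (git add e.txt): modified={none} staged={e.txt}
Final staged set: {e.txt} -> count=1

Answer: 1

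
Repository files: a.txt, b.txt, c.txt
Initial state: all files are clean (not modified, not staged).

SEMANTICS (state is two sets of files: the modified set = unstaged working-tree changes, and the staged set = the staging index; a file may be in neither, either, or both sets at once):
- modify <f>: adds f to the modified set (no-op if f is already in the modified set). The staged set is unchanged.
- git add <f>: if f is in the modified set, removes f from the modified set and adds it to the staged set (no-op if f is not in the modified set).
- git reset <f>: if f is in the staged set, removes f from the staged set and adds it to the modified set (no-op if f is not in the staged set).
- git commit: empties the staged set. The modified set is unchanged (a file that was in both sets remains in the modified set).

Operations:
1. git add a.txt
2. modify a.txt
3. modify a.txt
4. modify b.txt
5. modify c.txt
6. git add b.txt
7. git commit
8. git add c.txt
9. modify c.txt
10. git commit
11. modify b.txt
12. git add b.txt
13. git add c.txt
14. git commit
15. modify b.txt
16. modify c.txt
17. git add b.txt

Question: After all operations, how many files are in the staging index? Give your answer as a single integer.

After op 1 (git add a.txt): modified={none} staged={none}
After op 2 (modify a.txt): modified={a.txt} staged={none}
After op 3 (modify a.txt): modified={a.txt} staged={none}
After op 4 (modify b.txt): modified={a.txt, b.txt} staged={none}
After op 5 (modify c.txt): modified={a.txt, b.txt, c.txt} staged={none}
After op 6 (git add b.txt): modified={a.txt, c.txt} staged={b.txt}
After op 7 (git commit): modified={a.txt, c.txt} staged={none}
After op 8 (git add c.txt): modified={a.txt} staged={c.txt}
After op 9 (modify c.txt): modified={a.txt, c.txt} staged={c.txt}
After op 10 (git commit): modified={a.txt, c.txt} staged={none}
After op 11 (modify b.txt): modified={a.txt, b.txt, c.txt} staged={none}
After op 12 (git add b.txt): modified={a.txt, c.txt} staged={b.txt}
After op 13 (git add c.txt): modified={a.txt} staged={b.txt, c.txt}
After op 14 (git commit): modified={a.txt} staged={none}
After op 15 (modify b.txt): modified={a.txt, b.txt} staged={none}
After op 16 (modify c.txt): modified={a.txt, b.txt, c.txt} staged={none}
After op 17 (git add b.txt): modified={a.txt, c.txt} staged={b.txt}
Final staged set: {b.txt} -> count=1

Answer: 1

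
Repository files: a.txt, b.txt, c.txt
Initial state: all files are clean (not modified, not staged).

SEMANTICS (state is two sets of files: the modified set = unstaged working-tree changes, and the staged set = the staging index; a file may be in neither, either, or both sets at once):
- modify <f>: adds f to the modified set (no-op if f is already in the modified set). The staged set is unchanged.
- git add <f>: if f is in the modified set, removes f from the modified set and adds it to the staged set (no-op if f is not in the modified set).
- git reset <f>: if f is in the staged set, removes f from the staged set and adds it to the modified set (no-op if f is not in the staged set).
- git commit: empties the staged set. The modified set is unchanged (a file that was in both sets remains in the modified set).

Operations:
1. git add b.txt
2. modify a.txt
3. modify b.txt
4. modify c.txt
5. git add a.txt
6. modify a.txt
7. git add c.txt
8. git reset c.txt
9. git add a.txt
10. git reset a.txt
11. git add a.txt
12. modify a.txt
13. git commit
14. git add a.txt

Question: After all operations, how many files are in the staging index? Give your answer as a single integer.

Answer: 1

Derivation:
After op 1 (git add b.txt): modified={none} staged={none}
After op 2 (modify a.txt): modified={a.txt} staged={none}
After op 3 (modify b.txt): modified={a.txt, b.txt} staged={none}
After op 4 (modify c.txt): modified={a.txt, b.txt, c.txt} staged={none}
After op 5 (git add a.txt): modified={b.txt, c.txt} staged={a.txt}
After op 6 (modify a.txt): modified={a.txt, b.txt, c.txt} staged={a.txt}
After op 7 (git add c.txt): modified={a.txt, b.txt} staged={a.txt, c.txt}
After op 8 (git reset c.txt): modified={a.txt, b.txt, c.txt} staged={a.txt}
After op 9 (git add a.txt): modified={b.txt, c.txt} staged={a.txt}
After op 10 (git reset a.txt): modified={a.txt, b.txt, c.txt} staged={none}
After op 11 (git add a.txt): modified={b.txt, c.txt} staged={a.txt}
After op 12 (modify a.txt): modified={a.txt, b.txt, c.txt} staged={a.txt}
After op 13 (git commit): modified={a.txt, b.txt, c.txt} staged={none}
After op 14 (git add a.txt): modified={b.txt, c.txt} staged={a.txt}
Final staged set: {a.txt} -> count=1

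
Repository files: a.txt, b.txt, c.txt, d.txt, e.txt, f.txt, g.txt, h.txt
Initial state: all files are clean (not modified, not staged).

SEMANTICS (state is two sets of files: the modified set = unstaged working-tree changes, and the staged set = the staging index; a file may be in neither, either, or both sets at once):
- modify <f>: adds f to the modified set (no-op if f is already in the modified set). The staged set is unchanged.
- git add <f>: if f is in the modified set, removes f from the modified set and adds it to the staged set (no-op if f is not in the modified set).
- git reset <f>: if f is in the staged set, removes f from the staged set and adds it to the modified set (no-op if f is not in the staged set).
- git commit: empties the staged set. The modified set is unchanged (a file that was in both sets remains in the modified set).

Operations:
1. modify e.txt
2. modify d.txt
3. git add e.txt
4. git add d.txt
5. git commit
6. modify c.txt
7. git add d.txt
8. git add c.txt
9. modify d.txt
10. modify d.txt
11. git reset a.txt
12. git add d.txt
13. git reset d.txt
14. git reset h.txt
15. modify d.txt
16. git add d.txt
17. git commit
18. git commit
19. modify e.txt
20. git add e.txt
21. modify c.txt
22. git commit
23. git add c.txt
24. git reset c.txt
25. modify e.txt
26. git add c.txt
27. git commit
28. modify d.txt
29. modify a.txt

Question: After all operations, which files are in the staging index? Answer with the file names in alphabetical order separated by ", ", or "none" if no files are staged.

After op 1 (modify e.txt): modified={e.txt} staged={none}
After op 2 (modify d.txt): modified={d.txt, e.txt} staged={none}
After op 3 (git add e.txt): modified={d.txt} staged={e.txt}
After op 4 (git add d.txt): modified={none} staged={d.txt, e.txt}
After op 5 (git commit): modified={none} staged={none}
After op 6 (modify c.txt): modified={c.txt} staged={none}
After op 7 (git add d.txt): modified={c.txt} staged={none}
After op 8 (git add c.txt): modified={none} staged={c.txt}
After op 9 (modify d.txt): modified={d.txt} staged={c.txt}
After op 10 (modify d.txt): modified={d.txt} staged={c.txt}
After op 11 (git reset a.txt): modified={d.txt} staged={c.txt}
After op 12 (git add d.txt): modified={none} staged={c.txt, d.txt}
After op 13 (git reset d.txt): modified={d.txt} staged={c.txt}
After op 14 (git reset h.txt): modified={d.txt} staged={c.txt}
After op 15 (modify d.txt): modified={d.txt} staged={c.txt}
After op 16 (git add d.txt): modified={none} staged={c.txt, d.txt}
After op 17 (git commit): modified={none} staged={none}
After op 18 (git commit): modified={none} staged={none}
After op 19 (modify e.txt): modified={e.txt} staged={none}
After op 20 (git add e.txt): modified={none} staged={e.txt}
After op 21 (modify c.txt): modified={c.txt} staged={e.txt}
After op 22 (git commit): modified={c.txt} staged={none}
After op 23 (git add c.txt): modified={none} staged={c.txt}
After op 24 (git reset c.txt): modified={c.txt} staged={none}
After op 25 (modify e.txt): modified={c.txt, e.txt} staged={none}
After op 26 (git add c.txt): modified={e.txt} staged={c.txt}
After op 27 (git commit): modified={e.txt} staged={none}
After op 28 (modify d.txt): modified={d.txt, e.txt} staged={none}
After op 29 (modify a.txt): modified={a.txt, d.txt, e.txt} staged={none}

Answer: none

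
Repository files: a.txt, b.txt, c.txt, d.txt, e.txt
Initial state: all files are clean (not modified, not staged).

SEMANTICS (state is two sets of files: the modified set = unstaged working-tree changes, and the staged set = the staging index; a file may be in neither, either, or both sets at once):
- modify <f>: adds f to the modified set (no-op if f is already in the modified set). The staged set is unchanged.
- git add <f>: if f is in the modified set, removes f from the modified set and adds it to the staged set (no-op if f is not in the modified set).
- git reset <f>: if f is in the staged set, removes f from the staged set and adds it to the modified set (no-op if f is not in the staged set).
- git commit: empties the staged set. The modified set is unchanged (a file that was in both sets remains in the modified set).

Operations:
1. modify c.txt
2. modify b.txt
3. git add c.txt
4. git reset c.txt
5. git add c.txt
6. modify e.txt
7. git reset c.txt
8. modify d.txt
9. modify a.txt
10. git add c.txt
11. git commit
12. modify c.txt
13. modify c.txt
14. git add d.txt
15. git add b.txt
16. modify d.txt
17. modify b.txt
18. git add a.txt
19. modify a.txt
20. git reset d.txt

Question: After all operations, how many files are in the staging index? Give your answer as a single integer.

Answer: 2

Derivation:
After op 1 (modify c.txt): modified={c.txt} staged={none}
After op 2 (modify b.txt): modified={b.txt, c.txt} staged={none}
After op 3 (git add c.txt): modified={b.txt} staged={c.txt}
After op 4 (git reset c.txt): modified={b.txt, c.txt} staged={none}
After op 5 (git add c.txt): modified={b.txt} staged={c.txt}
After op 6 (modify e.txt): modified={b.txt, e.txt} staged={c.txt}
After op 7 (git reset c.txt): modified={b.txt, c.txt, e.txt} staged={none}
After op 8 (modify d.txt): modified={b.txt, c.txt, d.txt, e.txt} staged={none}
After op 9 (modify a.txt): modified={a.txt, b.txt, c.txt, d.txt, e.txt} staged={none}
After op 10 (git add c.txt): modified={a.txt, b.txt, d.txt, e.txt} staged={c.txt}
After op 11 (git commit): modified={a.txt, b.txt, d.txt, e.txt} staged={none}
After op 12 (modify c.txt): modified={a.txt, b.txt, c.txt, d.txt, e.txt} staged={none}
After op 13 (modify c.txt): modified={a.txt, b.txt, c.txt, d.txt, e.txt} staged={none}
After op 14 (git add d.txt): modified={a.txt, b.txt, c.txt, e.txt} staged={d.txt}
After op 15 (git add b.txt): modified={a.txt, c.txt, e.txt} staged={b.txt, d.txt}
After op 16 (modify d.txt): modified={a.txt, c.txt, d.txt, e.txt} staged={b.txt, d.txt}
After op 17 (modify b.txt): modified={a.txt, b.txt, c.txt, d.txt, e.txt} staged={b.txt, d.txt}
After op 18 (git add a.txt): modified={b.txt, c.txt, d.txt, e.txt} staged={a.txt, b.txt, d.txt}
After op 19 (modify a.txt): modified={a.txt, b.txt, c.txt, d.txt, e.txt} staged={a.txt, b.txt, d.txt}
After op 20 (git reset d.txt): modified={a.txt, b.txt, c.txt, d.txt, e.txt} staged={a.txt, b.txt}
Final staged set: {a.txt, b.txt} -> count=2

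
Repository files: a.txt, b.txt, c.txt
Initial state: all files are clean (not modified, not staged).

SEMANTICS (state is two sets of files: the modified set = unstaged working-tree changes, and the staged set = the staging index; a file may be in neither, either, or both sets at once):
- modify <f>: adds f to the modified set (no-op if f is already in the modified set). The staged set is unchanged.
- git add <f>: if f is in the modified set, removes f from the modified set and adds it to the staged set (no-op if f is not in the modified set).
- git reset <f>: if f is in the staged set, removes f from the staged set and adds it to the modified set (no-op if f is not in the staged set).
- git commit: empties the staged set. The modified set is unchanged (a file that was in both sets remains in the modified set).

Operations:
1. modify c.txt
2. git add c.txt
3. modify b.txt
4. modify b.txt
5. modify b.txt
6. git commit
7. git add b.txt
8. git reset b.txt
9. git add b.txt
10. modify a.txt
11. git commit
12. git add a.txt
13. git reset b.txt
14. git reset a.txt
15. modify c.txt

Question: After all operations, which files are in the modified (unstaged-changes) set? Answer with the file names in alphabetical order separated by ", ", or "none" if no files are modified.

Answer: a.txt, c.txt

Derivation:
After op 1 (modify c.txt): modified={c.txt} staged={none}
After op 2 (git add c.txt): modified={none} staged={c.txt}
After op 3 (modify b.txt): modified={b.txt} staged={c.txt}
After op 4 (modify b.txt): modified={b.txt} staged={c.txt}
After op 5 (modify b.txt): modified={b.txt} staged={c.txt}
After op 6 (git commit): modified={b.txt} staged={none}
After op 7 (git add b.txt): modified={none} staged={b.txt}
After op 8 (git reset b.txt): modified={b.txt} staged={none}
After op 9 (git add b.txt): modified={none} staged={b.txt}
After op 10 (modify a.txt): modified={a.txt} staged={b.txt}
After op 11 (git commit): modified={a.txt} staged={none}
After op 12 (git add a.txt): modified={none} staged={a.txt}
After op 13 (git reset b.txt): modified={none} staged={a.txt}
After op 14 (git reset a.txt): modified={a.txt} staged={none}
After op 15 (modify c.txt): modified={a.txt, c.txt} staged={none}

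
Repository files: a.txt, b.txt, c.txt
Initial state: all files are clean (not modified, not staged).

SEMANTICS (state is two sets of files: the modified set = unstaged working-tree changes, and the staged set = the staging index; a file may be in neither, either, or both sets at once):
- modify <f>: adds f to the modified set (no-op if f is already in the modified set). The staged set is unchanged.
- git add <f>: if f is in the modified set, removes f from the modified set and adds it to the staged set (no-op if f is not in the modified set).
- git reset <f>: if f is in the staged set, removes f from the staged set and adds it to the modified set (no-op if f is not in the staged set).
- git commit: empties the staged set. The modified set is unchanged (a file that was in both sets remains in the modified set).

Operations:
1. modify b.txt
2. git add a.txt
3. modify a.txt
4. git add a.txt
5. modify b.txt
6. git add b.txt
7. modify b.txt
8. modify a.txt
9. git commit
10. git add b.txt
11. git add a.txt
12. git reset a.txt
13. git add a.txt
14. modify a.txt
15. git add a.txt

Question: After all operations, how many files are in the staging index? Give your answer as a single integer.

After op 1 (modify b.txt): modified={b.txt} staged={none}
After op 2 (git add a.txt): modified={b.txt} staged={none}
After op 3 (modify a.txt): modified={a.txt, b.txt} staged={none}
After op 4 (git add a.txt): modified={b.txt} staged={a.txt}
After op 5 (modify b.txt): modified={b.txt} staged={a.txt}
After op 6 (git add b.txt): modified={none} staged={a.txt, b.txt}
After op 7 (modify b.txt): modified={b.txt} staged={a.txt, b.txt}
After op 8 (modify a.txt): modified={a.txt, b.txt} staged={a.txt, b.txt}
After op 9 (git commit): modified={a.txt, b.txt} staged={none}
After op 10 (git add b.txt): modified={a.txt} staged={b.txt}
After op 11 (git add a.txt): modified={none} staged={a.txt, b.txt}
After op 12 (git reset a.txt): modified={a.txt} staged={b.txt}
After op 13 (git add a.txt): modified={none} staged={a.txt, b.txt}
After op 14 (modify a.txt): modified={a.txt} staged={a.txt, b.txt}
After op 15 (git add a.txt): modified={none} staged={a.txt, b.txt}
Final staged set: {a.txt, b.txt} -> count=2

Answer: 2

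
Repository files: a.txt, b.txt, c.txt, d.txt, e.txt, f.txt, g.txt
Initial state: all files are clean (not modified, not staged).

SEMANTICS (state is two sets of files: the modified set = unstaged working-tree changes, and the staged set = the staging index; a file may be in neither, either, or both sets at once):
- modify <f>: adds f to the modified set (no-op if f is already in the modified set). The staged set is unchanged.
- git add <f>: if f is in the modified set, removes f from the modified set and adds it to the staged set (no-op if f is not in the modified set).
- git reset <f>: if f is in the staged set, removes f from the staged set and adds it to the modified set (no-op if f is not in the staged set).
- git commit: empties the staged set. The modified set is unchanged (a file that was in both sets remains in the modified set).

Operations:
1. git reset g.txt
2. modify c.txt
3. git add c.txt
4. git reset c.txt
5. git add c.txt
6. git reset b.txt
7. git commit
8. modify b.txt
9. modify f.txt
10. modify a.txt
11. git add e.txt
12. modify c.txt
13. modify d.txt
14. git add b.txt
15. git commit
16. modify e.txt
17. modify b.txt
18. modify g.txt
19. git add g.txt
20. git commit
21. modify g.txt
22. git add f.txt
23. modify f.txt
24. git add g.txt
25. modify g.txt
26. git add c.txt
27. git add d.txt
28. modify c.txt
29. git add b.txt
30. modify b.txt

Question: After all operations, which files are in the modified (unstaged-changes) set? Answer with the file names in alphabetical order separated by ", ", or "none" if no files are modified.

After op 1 (git reset g.txt): modified={none} staged={none}
After op 2 (modify c.txt): modified={c.txt} staged={none}
After op 3 (git add c.txt): modified={none} staged={c.txt}
After op 4 (git reset c.txt): modified={c.txt} staged={none}
After op 5 (git add c.txt): modified={none} staged={c.txt}
After op 6 (git reset b.txt): modified={none} staged={c.txt}
After op 7 (git commit): modified={none} staged={none}
After op 8 (modify b.txt): modified={b.txt} staged={none}
After op 9 (modify f.txt): modified={b.txt, f.txt} staged={none}
After op 10 (modify a.txt): modified={a.txt, b.txt, f.txt} staged={none}
After op 11 (git add e.txt): modified={a.txt, b.txt, f.txt} staged={none}
After op 12 (modify c.txt): modified={a.txt, b.txt, c.txt, f.txt} staged={none}
After op 13 (modify d.txt): modified={a.txt, b.txt, c.txt, d.txt, f.txt} staged={none}
After op 14 (git add b.txt): modified={a.txt, c.txt, d.txt, f.txt} staged={b.txt}
After op 15 (git commit): modified={a.txt, c.txt, d.txt, f.txt} staged={none}
After op 16 (modify e.txt): modified={a.txt, c.txt, d.txt, e.txt, f.txt} staged={none}
After op 17 (modify b.txt): modified={a.txt, b.txt, c.txt, d.txt, e.txt, f.txt} staged={none}
After op 18 (modify g.txt): modified={a.txt, b.txt, c.txt, d.txt, e.txt, f.txt, g.txt} staged={none}
After op 19 (git add g.txt): modified={a.txt, b.txt, c.txt, d.txt, e.txt, f.txt} staged={g.txt}
After op 20 (git commit): modified={a.txt, b.txt, c.txt, d.txt, e.txt, f.txt} staged={none}
After op 21 (modify g.txt): modified={a.txt, b.txt, c.txt, d.txt, e.txt, f.txt, g.txt} staged={none}
After op 22 (git add f.txt): modified={a.txt, b.txt, c.txt, d.txt, e.txt, g.txt} staged={f.txt}
After op 23 (modify f.txt): modified={a.txt, b.txt, c.txt, d.txt, e.txt, f.txt, g.txt} staged={f.txt}
After op 24 (git add g.txt): modified={a.txt, b.txt, c.txt, d.txt, e.txt, f.txt} staged={f.txt, g.txt}
After op 25 (modify g.txt): modified={a.txt, b.txt, c.txt, d.txt, e.txt, f.txt, g.txt} staged={f.txt, g.txt}
After op 26 (git add c.txt): modified={a.txt, b.txt, d.txt, e.txt, f.txt, g.txt} staged={c.txt, f.txt, g.txt}
After op 27 (git add d.txt): modified={a.txt, b.txt, e.txt, f.txt, g.txt} staged={c.txt, d.txt, f.txt, g.txt}
After op 28 (modify c.txt): modified={a.txt, b.txt, c.txt, e.txt, f.txt, g.txt} staged={c.txt, d.txt, f.txt, g.txt}
After op 29 (git add b.txt): modified={a.txt, c.txt, e.txt, f.txt, g.txt} staged={b.txt, c.txt, d.txt, f.txt, g.txt}
After op 30 (modify b.txt): modified={a.txt, b.txt, c.txt, e.txt, f.txt, g.txt} staged={b.txt, c.txt, d.txt, f.txt, g.txt}

Answer: a.txt, b.txt, c.txt, e.txt, f.txt, g.txt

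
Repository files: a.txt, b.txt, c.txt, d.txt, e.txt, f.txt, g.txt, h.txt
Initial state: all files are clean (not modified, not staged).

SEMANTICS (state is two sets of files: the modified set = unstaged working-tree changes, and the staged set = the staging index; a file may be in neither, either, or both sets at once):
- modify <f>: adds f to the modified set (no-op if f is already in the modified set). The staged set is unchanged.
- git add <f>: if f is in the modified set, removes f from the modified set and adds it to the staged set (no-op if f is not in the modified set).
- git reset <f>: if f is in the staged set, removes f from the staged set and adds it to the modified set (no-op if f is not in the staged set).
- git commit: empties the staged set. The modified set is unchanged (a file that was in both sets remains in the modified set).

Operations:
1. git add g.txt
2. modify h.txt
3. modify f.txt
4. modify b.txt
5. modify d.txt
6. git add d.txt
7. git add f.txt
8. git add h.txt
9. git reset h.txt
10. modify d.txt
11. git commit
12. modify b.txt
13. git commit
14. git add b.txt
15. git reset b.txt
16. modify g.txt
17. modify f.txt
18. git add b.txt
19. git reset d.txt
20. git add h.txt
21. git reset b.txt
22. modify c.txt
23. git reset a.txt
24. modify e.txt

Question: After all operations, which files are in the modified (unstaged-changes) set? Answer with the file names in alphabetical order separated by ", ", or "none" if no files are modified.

After op 1 (git add g.txt): modified={none} staged={none}
After op 2 (modify h.txt): modified={h.txt} staged={none}
After op 3 (modify f.txt): modified={f.txt, h.txt} staged={none}
After op 4 (modify b.txt): modified={b.txt, f.txt, h.txt} staged={none}
After op 5 (modify d.txt): modified={b.txt, d.txt, f.txt, h.txt} staged={none}
After op 6 (git add d.txt): modified={b.txt, f.txt, h.txt} staged={d.txt}
After op 7 (git add f.txt): modified={b.txt, h.txt} staged={d.txt, f.txt}
After op 8 (git add h.txt): modified={b.txt} staged={d.txt, f.txt, h.txt}
After op 9 (git reset h.txt): modified={b.txt, h.txt} staged={d.txt, f.txt}
After op 10 (modify d.txt): modified={b.txt, d.txt, h.txt} staged={d.txt, f.txt}
After op 11 (git commit): modified={b.txt, d.txt, h.txt} staged={none}
After op 12 (modify b.txt): modified={b.txt, d.txt, h.txt} staged={none}
After op 13 (git commit): modified={b.txt, d.txt, h.txt} staged={none}
After op 14 (git add b.txt): modified={d.txt, h.txt} staged={b.txt}
After op 15 (git reset b.txt): modified={b.txt, d.txt, h.txt} staged={none}
After op 16 (modify g.txt): modified={b.txt, d.txt, g.txt, h.txt} staged={none}
After op 17 (modify f.txt): modified={b.txt, d.txt, f.txt, g.txt, h.txt} staged={none}
After op 18 (git add b.txt): modified={d.txt, f.txt, g.txt, h.txt} staged={b.txt}
After op 19 (git reset d.txt): modified={d.txt, f.txt, g.txt, h.txt} staged={b.txt}
After op 20 (git add h.txt): modified={d.txt, f.txt, g.txt} staged={b.txt, h.txt}
After op 21 (git reset b.txt): modified={b.txt, d.txt, f.txt, g.txt} staged={h.txt}
After op 22 (modify c.txt): modified={b.txt, c.txt, d.txt, f.txt, g.txt} staged={h.txt}
After op 23 (git reset a.txt): modified={b.txt, c.txt, d.txt, f.txt, g.txt} staged={h.txt}
After op 24 (modify e.txt): modified={b.txt, c.txt, d.txt, e.txt, f.txt, g.txt} staged={h.txt}

Answer: b.txt, c.txt, d.txt, e.txt, f.txt, g.txt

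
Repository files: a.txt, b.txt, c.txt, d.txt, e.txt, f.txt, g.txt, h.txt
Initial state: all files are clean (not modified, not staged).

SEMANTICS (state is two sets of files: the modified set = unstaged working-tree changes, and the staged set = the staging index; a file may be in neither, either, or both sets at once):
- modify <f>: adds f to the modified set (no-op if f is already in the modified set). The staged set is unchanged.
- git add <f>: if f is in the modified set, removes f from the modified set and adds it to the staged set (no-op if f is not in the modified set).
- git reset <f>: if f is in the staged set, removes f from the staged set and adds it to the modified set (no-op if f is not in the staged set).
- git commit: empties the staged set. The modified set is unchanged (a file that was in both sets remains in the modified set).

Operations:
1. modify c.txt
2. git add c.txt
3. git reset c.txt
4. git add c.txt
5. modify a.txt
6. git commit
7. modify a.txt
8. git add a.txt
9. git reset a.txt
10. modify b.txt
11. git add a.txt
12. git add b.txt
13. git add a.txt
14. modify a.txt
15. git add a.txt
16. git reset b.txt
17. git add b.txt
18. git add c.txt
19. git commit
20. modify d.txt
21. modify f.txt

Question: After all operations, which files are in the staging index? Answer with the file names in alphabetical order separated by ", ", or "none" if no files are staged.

After op 1 (modify c.txt): modified={c.txt} staged={none}
After op 2 (git add c.txt): modified={none} staged={c.txt}
After op 3 (git reset c.txt): modified={c.txt} staged={none}
After op 4 (git add c.txt): modified={none} staged={c.txt}
After op 5 (modify a.txt): modified={a.txt} staged={c.txt}
After op 6 (git commit): modified={a.txt} staged={none}
After op 7 (modify a.txt): modified={a.txt} staged={none}
After op 8 (git add a.txt): modified={none} staged={a.txt}
After op 9 (git reset a.txt): modified={a.txt} staged={none}
After op 10 (modify b.txt): modified={a.txt, b.txt} staged={none}
After op 11 (git add a.txt): modified={b.txt} staged={a.txt}
After op 12 (git add b.txt): modified={none} staged={a.txt, b.txt}
After op 13 (git add a.txt): modified={none} staged={a.txt, b.txt}
After op 14 (modify a.txt): modified={a.txt} staged={a.txt, b.txt}
After op 15 (git add a.txt): modified={none} staged={a.txt, b.txt}
After op 16 (git reset b.txt): modified={b.txt} staged={a.txt}
After op 17 (git add b.txt): modified={none} staged={a.txt, b.txt}
After op 18 (git add c.txt): modified={none} staged={a.txt, b.txt}
After op 19 (git commit): modified={none} staged={none}
After op 20 (modify d.txt): modified={d.txt} staged={none}
After op 21 (modify f.txt): modified={d.txt, f.txt} staged={none}

Answer: none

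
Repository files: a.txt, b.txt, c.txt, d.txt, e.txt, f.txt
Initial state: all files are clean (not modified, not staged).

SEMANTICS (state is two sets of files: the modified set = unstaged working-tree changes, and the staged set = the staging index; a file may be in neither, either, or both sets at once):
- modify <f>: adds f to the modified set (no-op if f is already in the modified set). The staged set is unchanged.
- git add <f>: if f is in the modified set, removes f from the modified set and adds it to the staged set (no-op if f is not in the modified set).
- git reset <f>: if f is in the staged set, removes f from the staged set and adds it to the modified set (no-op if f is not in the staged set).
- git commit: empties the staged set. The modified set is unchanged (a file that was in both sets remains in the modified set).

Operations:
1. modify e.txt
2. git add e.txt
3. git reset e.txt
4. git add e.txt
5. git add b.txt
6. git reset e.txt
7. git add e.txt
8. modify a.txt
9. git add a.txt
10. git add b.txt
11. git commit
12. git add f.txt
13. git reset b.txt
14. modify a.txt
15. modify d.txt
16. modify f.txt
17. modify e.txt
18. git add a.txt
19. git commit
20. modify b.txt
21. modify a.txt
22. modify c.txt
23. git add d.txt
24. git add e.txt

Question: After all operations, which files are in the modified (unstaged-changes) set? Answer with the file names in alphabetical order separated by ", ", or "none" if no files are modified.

Answer: a.txt, b.txt, c.txt, f.txt

Derivation:
After op 1 (modify e.txt): modified={e.txt} staged={none}
After op 2 (git add e.txt): modified={none} staged={e.txt}
After op 3 (git reset e.txt): modified={e.txt} staged={none}
After op 4 (git add e.txt): modified={none} staged={e.txt}
After op 5 (git add b.txt): modified={none} staged={e.txt}
After op 6 (git reset e.txt): modified={e.txt} staged={none}
After op 7 (git add e.txt): modified={none} staged={e.txt}
After op 8 (modify a.txt): modified={a.txt} staged={e.txt}
After op 9 (git add a.txt): modified={none} staged={a.txt, e.txt}
After op 10 (git add b.txt): modified={none} staged={a.txt, e.txt}
After op 11 (git commit): modified={none} staged={none}
After op 12 (git add f.txt): modified={none} staged={none}
After op 13 (git reset b.txt): modified={none} staged={none}
After op 14 (modify a.txt): modified={a.txt} staged={none}
After op 15 (modify d.txt): modified={a.txt, d.txt} staged={none}
After op 16 (modify f.txt): modified={a.txt, d.txt, f.txt} staged={none}
After op 17 (modify e.txt): modified={a.txt, d.txt, e.txt, f.txt} staged={none}
After op 18 (git add a.txt): modified={d.txt, e.txt, f.txt} staged={a.txt}
After op 19 (git commit): modified={d.txt, e.txt, f.txt} staged={none}
After op 20 (modify b.txt): modified={b.txt, d.txt, e.txt, f.txt} staged={none}
After op 21 (modify a.txt): modified={a.txt, b.txt, d.txt, e.txt, f.txt} staged={none}
After op 22 (modify c.txt): modified={a.txt, b.txt, c.txt, d.txt, e.txt, f.txt} staged={none}
After op 23 (git add d.txt): modified={a.txt, b.txt, c.txt, e.txt, f.txt} staged={d.txt}
After op 24 (git add e.txt): modified={a.txt, b.txt, c.txt, f.txt} staged={d.txt, e.txt}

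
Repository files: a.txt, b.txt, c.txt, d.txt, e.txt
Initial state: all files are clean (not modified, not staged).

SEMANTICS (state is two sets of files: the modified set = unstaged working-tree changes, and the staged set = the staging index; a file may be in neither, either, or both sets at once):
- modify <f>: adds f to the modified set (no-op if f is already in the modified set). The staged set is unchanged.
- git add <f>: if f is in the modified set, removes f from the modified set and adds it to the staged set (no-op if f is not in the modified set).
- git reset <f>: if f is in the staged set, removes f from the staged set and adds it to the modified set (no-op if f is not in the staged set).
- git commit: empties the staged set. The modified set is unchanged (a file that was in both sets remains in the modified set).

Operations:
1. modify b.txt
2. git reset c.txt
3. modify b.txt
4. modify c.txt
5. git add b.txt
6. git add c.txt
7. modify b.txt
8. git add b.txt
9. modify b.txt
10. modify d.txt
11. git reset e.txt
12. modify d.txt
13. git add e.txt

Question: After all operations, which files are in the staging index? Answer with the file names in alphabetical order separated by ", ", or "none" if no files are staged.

After op 1 (modify b.txt): modified={b.txt} staged={none}
After op 2 (git reset c.txt): modified={b.txt} staged={none}
After op 3 (modify b.txt): modified={b.txt} staged={none}
After op 4 (modify c.txt): modified={b.txt, c.txt} staged={none}
After op 5 (git add b.txt): modified={c.txt} staged={b.txt}
After op 6 (git add c.txt): modified={none} staged={b.txt, c.txt}
After op 7 (modify b.txt): modified={b.txt} staged={b.txt, c.txt}
After op 8 (git add b.txt): modified={none} staged={b.txt, c.txt}
After op 9 (modify b.txt): modified={b.txt} staged={b.txt, c.txt}
After op 10 (modify d.txt): modified={b.txt, d.txt} staged={b.txt, c.txt}
After op 11 (git reset e.txt): modified={b.txt, d.txt} staged={b.txt, c.txt}
After op 12 (modify d.txt): modified={b.txt, d.txt} staged={b.txt, c.txt}
After op 13 (git add e.txt): modified={b.txt, d.txt} staged={b.txt, c.txt}

Answer: b.txt, c.txt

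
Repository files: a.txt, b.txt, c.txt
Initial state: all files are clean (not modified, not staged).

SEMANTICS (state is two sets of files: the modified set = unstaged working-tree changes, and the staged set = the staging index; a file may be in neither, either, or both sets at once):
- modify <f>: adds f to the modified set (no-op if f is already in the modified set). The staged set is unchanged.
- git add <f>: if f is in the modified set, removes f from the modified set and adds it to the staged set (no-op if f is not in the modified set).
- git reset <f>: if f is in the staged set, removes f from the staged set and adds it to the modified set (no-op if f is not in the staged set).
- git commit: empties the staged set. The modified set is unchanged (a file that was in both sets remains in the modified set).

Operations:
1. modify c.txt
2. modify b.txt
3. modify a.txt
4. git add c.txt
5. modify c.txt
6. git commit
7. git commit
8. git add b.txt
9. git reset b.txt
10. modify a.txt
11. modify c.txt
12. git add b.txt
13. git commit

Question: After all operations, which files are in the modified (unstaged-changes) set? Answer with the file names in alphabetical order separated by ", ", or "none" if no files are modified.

After op 1 (modify c.txt): modified={c.txt} staged={none}
After op 2 (modify b.txt): modified={b.txt, c.txt} staged={none}
After op 3 (modify a.txt): modified={a.txt, b.txt, c.txt} staged={none}
After op 4 (git add c.txt): modified={a.txt, b.txt} staged={c.txt}
After op 5 (modify c.txt): modified={a.txt, b.txt, c.txt} staged={c.txt}
After op 6 (git commit): modified={a.txt, b.txt, c.txt} staged={none}
After op 7 (git commit): modified={a.txt, b.txt, c.txt} staged={none}
After op 8 (git add b.txt): modified={a.txt, c.txt} staged={b.txt}
After op 9 (git reset b.txt): modified={a.txt, b.txt, c.txt} staged={none}
After op 10 (modify a.txt): modified={a.txt, b.txt, c.txt} staged={none}
After op 11 (modify c.txt): modified={a.txt, b.txt, c.txt} staged={none}
After op 12 (git add b.txt): modified={a.txt, c.txt} staged={b.txt}
After op 13 (git commit): modified={a.txt, c.txt} staged={none}

Answer: a.txt, c.txt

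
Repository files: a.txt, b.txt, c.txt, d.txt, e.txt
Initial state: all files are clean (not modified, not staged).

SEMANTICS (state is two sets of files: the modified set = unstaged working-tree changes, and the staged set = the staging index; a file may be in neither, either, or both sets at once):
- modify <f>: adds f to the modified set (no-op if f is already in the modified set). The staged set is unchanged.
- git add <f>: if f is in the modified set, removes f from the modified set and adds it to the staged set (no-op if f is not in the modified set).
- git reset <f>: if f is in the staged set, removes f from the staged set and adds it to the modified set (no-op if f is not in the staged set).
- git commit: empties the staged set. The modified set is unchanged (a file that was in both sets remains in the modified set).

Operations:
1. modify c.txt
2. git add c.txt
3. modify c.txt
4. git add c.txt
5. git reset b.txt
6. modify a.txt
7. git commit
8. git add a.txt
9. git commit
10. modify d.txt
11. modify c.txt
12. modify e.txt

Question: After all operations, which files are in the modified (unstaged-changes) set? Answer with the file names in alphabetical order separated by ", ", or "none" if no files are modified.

After op 1 (modify c.txt): modified={c.txt} staged={none}
After op 2 (git add c.txt): modified={none} staged={c.txt}
After op 3 (modify c.txt): modified={c.txt} staged={c.txt}
After op 4 (git add c.txt): modified={none} staged={c.txt}
After op 5 (git reset b.txt): modified={none} staged={c.txt}
After op 6 (modify a.txt): modified={a.txt} staged={c.txt}
After op 7 (git commit): modified={a.txt} staged={none}
After op 8 (git add a.txt): modified={none} staged={a.txt}
After op 9 (git commit): modified={none} staged={none}
After op 10 (modify d.txt): modified={d.txt} staged={none}
After op 11 (modify c.txt): modified={c.txt, d.txt} staged={none}
After op 12 (modify e.txt): modified={c.txt, d.txt, e.txt} staged={none}

Answer: c.txt, d.txt, e.txt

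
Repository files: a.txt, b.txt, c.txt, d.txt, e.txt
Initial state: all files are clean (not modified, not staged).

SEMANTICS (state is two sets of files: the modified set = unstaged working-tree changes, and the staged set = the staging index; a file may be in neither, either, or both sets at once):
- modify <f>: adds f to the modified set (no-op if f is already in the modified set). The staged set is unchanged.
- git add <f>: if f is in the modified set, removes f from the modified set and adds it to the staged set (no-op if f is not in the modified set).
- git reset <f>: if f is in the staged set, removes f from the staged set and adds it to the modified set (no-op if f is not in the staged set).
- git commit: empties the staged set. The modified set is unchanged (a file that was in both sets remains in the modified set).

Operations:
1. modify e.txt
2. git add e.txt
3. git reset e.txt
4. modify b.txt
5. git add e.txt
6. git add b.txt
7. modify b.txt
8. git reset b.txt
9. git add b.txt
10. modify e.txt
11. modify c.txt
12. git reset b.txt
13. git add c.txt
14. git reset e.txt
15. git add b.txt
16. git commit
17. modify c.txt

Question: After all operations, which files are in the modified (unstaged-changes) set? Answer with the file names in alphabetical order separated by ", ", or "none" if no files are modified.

Answer: c.txt, e.txt

Derivation:
After op 1 (modify e.txt): modified={e.txt} staged={none}
After op 2 (git add e.txt): modified={none} staged={e.txt}
After op 3 (git reset e.txt): modified={e.txt} staged={none}
After op 4 (modify b.txt): modified={b.txt, e.txt} staged={none}
After op 5 (git add e.txt): modified={b.txt} staged={e.txt}
After op 6 (git add b.txt): modified={none} staged={b.txt, e.txt}
After op 7 (modify b.txt): modified={b.txt} staged={b.txt, e.txt}
After op 8 (git reset b.txt): modified={b.txt} staged={e.txt}
After op 9 (git add b.txt): modified={none} staged={b.txt, e.txt}
After op 10 (modify e.txt): modified={e.txt} staged={b.txt, e.txt}
After op 11 (modify c.txt): modified={c.txt, e.txt} staged={b.txt, e.txt}
After op 12 (git reset b.txt): modified={b.txt, c.txt, e.txt} staged={e.txt}
After op 13 (git add c.txt): modified={b.txt, e.txt} staged={c.txt, e.txt}
After op 14 (git reset e.txt): modified={b.txt, e.txt} staged={c.txt}
After op 15 (git add b.txt): modified={e.txt} staged={b.txt, c.txt}
After op 16 (git commit): modified={e.txt} staged={none}
After op 17 (modify c.txt): modified={c.txt, e.txt} staged={none}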